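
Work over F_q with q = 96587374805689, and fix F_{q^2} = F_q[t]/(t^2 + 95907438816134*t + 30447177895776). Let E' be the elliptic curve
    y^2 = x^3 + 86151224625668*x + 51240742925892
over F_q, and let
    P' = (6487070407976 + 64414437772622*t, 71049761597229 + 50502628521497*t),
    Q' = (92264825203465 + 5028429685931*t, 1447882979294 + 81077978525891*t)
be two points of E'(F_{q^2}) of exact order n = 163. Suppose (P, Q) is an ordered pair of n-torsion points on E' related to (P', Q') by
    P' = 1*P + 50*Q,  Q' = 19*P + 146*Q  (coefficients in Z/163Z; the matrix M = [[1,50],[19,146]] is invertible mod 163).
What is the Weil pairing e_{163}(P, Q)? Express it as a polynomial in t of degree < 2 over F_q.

Under M = [[1,50],[19,146]] in GL_2(Z/163), e_{163}(P',Q') = e_{163}(P,Q)^(1*146-50*19 mod 163).
Inverting 11 mod 163: 89. Thus e_{163}(P,Q) = e(P',Q')^{89}.
Build f_{163,P'} and f_{163,Q'} via the 8-bit ladder of 163=10100011_2; evaluate at shifted divisors; quotient in F_{96587374805689^2}.
Miller gives e_{163}(P',Q') = 29430357581598 + 63636190276354*t in F_{96587374805689^2}.
Finally e_{163}(P,Q) = 53102686820732 + 3921075178357*t.

53102686820732 + 3921075178357*t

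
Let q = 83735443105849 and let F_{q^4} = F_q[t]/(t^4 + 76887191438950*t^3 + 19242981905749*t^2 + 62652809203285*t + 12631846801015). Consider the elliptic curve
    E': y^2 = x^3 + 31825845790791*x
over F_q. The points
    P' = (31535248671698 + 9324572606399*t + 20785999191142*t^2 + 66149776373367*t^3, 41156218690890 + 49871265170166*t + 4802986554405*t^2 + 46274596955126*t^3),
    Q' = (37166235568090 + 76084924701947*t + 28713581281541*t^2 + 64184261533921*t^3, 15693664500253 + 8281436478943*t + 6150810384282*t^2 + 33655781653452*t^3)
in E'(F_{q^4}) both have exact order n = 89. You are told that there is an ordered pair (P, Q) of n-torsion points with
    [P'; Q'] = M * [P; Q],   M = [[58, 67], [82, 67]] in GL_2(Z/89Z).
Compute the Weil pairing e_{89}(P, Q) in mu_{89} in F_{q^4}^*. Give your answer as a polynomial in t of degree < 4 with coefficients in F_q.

14898244339495 + 27909333899413*t + 13973468711765*t^2 + 12206261995286*t^3

Alternating bilinearity on E[89] (values in mu_{89} in F_{83735443105849^4}) gives e(P',Q') = e(P,Q)^det(M).
Inverting 83 mod 89: 74. Thus e_{89}(P,Q) = e(P',Q')^{74}.
7-bit Miller (1011001) on E'/F_{83735443105849} with a'=31825845790791, b'=0: accumulate tangent/chord ratios at Q'+S and P'+S'.
Miller gives e_{89}(P',Q') = 19980544073936 + 35209224263924*t + 30542646314928*t^2 + 54021011152614*t^3 in F_{83735443105849^4}.
(19980544073936 + 35209224263924*t + 30542646314928*t^2 + 54021011152614*t^3)^{74} mod (83735443105849,f) = 14898244339495 + 27909333899413*t + 13973468711765*t^2 + 12206261995286*t^3.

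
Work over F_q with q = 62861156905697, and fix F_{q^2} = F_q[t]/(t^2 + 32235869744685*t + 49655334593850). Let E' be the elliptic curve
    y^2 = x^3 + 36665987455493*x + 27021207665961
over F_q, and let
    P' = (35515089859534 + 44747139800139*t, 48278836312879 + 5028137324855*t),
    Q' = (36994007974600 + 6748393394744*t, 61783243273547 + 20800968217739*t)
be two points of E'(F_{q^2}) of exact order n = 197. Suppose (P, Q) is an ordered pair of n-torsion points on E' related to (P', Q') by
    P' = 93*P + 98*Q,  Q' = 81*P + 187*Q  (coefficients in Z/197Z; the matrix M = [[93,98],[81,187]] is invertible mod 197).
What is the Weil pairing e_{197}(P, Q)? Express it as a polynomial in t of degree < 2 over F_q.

The 197-Weil pairing on E[197] over F_{62861156905697} is alternating-bilinear: e_{197}(P',Q') = e_{197}(P,Q)^det(M).
det(M) mod 197 = 194; its inverse in (Z/197)^* is 131 (check: 194*131 mod 197 = 1).
8-bit Miller (11000101) on E'/F_{62861156905697} with a'=36665987455493, b'=27021207665961: accumulate tangent/chord ratios at Q'+S and P'+S'.
Result: e(P',Q') = 62381508320577 + 37042816619461*t.
Raise to 131: e(P,Q) = 19995837557745 + 25012933503266*t in mu_{197}.

19995837557745 + 25012933503266*t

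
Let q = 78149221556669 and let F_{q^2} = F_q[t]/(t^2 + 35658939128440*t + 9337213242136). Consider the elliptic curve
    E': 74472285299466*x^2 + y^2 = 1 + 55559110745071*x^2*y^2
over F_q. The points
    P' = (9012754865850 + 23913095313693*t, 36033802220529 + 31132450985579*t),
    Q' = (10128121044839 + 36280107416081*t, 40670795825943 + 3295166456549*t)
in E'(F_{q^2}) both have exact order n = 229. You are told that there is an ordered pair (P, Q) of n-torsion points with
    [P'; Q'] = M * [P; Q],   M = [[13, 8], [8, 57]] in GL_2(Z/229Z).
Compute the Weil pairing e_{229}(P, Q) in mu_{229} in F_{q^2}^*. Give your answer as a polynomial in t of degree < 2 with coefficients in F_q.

e_{229}(aP+bQ,cP+dQ) = e_{229}(P,Q)^(ad-bc); with (a,b,c,d)=(13,8,8,57) this gives the det-229 law.
Hence e(P,Q) = e(P',Q')^{206} where 206 = 219^{-1} mod 229.
Map (x,y)_Ed via u=(1+y)/(1-y), v=(1+y)/((1-y)x) to Montgomery A=36294697491028,B=26538033491065; then to (a',b')=(14137515003988,6480608590344).
Run Miller on y^2=x^3+14137515003988*x+6480608590344 over F_{78149221556669}: ladder 11100101 (8 bits); e = f_P(D_Q)/f_Q(D_P).
The quotient is 3511800033589 + 18875731041848*t.
(3511800033589 + 18875731041848*t)^{206} mod (78149221556669,f) = 3300909779530 + 21046523861654*t.

3300909779530 + 21046523861654*t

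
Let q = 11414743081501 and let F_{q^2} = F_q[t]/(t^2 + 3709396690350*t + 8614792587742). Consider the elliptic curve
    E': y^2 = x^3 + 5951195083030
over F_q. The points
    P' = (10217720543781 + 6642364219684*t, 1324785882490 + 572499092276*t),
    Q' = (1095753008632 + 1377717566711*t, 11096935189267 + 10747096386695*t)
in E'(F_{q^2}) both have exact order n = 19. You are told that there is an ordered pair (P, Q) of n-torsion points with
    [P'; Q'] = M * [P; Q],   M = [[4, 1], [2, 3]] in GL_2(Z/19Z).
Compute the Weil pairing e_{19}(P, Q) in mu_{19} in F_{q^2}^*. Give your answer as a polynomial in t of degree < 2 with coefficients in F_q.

7651952663794 + 9766701677982*t

e_{19}(aP+bQ,cP+dQ) = e_{19}(P,Q)^(ad-bc); with (a,b,c,d)=(4,1,2,3) this gives the det-19 law.
Inverting 10 mod 19: 2. Thus e_{19}(P,Q) = e(P',Q')^{2}.
5-bit Miller (10011) on E'/F_{11414743081501} with a'=0, b'=5951195083030: accumulate tangent/chord ratios at Q'+S and P'+S'.
Miller gives e_{19}(P',Q') = 4042564767238 + 7442541654762*t in F_{11414743081501^2}.
e_{19}(P,Q) = (4042564767238 + 7442541654762*t)^{2} = 7651952663794 + 9766701677982*t.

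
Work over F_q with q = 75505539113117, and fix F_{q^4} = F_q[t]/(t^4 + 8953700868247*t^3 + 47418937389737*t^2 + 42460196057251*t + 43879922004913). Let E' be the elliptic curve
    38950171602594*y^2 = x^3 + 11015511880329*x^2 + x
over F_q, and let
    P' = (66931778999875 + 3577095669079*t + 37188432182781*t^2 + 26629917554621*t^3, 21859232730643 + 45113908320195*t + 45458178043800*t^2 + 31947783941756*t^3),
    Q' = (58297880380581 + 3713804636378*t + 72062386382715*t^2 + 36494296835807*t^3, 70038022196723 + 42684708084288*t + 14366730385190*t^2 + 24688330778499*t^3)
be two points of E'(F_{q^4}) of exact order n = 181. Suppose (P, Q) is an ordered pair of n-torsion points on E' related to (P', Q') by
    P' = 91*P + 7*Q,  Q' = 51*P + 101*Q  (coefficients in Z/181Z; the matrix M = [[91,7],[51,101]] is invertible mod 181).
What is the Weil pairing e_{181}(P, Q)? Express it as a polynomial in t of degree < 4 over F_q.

50841872651150 + 34513937449464*t + 14652545812187*t^2 + 18652046800475*t^3

Since e_{181}(P,P)=e_{181}(Q,Q)=1 and e_{181}(Q,P)=e_{181}(P,Q)^{-1}, expanding e_{181}(91*P + 7*Q,51*P + 101*Q) leaves e(P,Q)^det(M).
Hence e(P,Q) = e(P',Q')^{31} where 31 = 146^{-1} mod 181.
(x,y)|->(27092273410697x+64158824846345,27092273410697y) sends E' to y^2=x^3+37768510197056*x+24841288709640.
Miller loop for e_{181} over F_{75505539113117^4}: bits of 181 = 10110101; 7 double steps + 4 add steps, l/v at each.
The quotient is 26240344545759 + 48416465024160*t + 19402464824724*t^2 + 9738248379429*t^3.
Thus e_{181}(P,Q) = 50841872651150 + 34513937449464*t + 14652545812187*t^2 + 18652046800475*t^3.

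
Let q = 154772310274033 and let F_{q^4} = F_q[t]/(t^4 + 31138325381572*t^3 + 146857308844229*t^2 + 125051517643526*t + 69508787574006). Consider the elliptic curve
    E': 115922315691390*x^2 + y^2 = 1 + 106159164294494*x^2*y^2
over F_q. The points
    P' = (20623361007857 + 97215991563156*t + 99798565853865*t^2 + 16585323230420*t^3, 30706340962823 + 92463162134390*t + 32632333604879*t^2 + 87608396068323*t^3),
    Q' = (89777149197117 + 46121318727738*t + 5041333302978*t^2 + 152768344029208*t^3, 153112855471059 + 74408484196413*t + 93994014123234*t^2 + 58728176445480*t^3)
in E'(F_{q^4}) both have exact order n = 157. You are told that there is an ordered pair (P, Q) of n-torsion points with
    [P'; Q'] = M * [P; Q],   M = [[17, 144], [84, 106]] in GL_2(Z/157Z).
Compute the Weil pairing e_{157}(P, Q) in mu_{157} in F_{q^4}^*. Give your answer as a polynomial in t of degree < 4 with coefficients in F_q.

82829345537319 + 139734844537896*t + 13460536276712*t^2 + 63983861469663*t^3

Under M = [[17,144],[84,106]] in GL_2(Z/157), e_{157}(P',Q') = e_{157}(P,Q)^(17*106-144*84 mod 157).
So e_{157}(P,Q) = e_{157}(P',Q')^{127}, since 68*127 = 1 mod 157.
Edwards a_E,d_E -> Montgomery A=149667617248463,B=13274032391986 -> Weierstrass 0,59348225599298 via alpha=140195120180336,beta=2440787849224.
Miller loop for e_{157} over F_{154772310274033^4}: bits of 157 = 10011101; 7 double steps + 4 add steps, l/v at each.
The quotient is 53223181583966 + 35752181089351*t + 8697138789969*t^2 + 135872696922987*t^3.
Hence e(P,Q) = 82829345537319 + 139734844537896*t + 13460536276712*t^2 + 63983861469663*t^3 in F_{154772310274033^4}^*.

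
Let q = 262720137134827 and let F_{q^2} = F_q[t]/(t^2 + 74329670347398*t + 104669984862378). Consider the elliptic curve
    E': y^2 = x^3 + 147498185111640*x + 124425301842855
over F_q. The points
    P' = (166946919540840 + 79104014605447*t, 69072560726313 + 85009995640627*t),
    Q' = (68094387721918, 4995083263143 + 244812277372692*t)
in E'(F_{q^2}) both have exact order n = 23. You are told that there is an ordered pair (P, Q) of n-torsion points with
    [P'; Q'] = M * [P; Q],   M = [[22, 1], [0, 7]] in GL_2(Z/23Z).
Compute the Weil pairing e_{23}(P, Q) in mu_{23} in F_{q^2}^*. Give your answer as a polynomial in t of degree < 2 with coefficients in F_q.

e_{23} is bilinear + alternating on E[23], so e_{23}(22*P + 1*Q, 7*Q) = e_{23}(P,Q)^(22*7-1*0).
Hence e(P,Q) = e(P',Q')^{13} where 13 = 16^{-1} mod 23.
5-bit Miller (10111) on E'/F_{262720137134827} with a'=147498185111640, b'=124425301842855: accumulate tangent/chord ratios at Q'+S and P'+S'.
e_{23}(P',Q') = 218948815661690 + 91341743505175*t.
Raise to 13: e(P,Q) = 130265331287021 + 39379938124258*t in mu_{23}.

130265331287021 + 39379938124258*t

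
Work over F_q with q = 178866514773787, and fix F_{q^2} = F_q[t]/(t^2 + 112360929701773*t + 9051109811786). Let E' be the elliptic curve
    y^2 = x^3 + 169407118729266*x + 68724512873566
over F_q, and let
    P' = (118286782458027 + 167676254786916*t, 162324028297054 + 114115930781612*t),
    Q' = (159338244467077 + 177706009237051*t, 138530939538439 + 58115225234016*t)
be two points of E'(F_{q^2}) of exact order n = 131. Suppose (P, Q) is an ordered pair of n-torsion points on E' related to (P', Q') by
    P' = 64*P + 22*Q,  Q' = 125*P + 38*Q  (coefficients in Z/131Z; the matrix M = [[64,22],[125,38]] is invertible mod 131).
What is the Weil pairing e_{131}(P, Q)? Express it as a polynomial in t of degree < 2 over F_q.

37234197901312 + 148819244795877*t

Since e_{131}(P,P)=e_{131}(Q,Q)=1 and e_{131}(Q,P)=e_{131}(P,Q)^{-1}, expanding e_{131}(64*P + 22*Q,125*P + 38*Q) leaves e(P,Q)^det(M).
Hence e(P,Q) = e(P',Q')^{7} where 7 = 75^{-1} mod 131.
8-bit Miller (10000011) on E'/F_{178866514773787} with a'=169407118729266, b'=68724512873566: accumulate tangent/chord ratios at Q'+S and P'+S'.
Result: e(P',Q') = 115188500133802 + 66384490797752*t.
Raise to 7: e(P,Q) = 37234197901312 + 148819244795877*t in mu_{131}.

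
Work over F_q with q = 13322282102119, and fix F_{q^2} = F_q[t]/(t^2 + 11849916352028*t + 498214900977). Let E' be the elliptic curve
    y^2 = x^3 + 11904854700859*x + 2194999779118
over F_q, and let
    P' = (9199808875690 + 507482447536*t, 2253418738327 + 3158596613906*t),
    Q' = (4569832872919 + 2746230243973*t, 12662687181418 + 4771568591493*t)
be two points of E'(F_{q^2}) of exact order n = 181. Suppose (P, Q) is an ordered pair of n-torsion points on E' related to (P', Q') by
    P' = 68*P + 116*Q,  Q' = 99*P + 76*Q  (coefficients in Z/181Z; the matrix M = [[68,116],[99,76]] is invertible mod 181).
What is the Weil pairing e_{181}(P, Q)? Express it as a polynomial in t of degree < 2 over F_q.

2061673053976 + 8855076621926*t

Since e_{181}(P,P)=e_{181}(Q,Q)=1 and e_{181}(Q,P)=e_{181}(P,Q)^{-1}, expanding e_{181}(68*P + 116*Q,99*P + 76*Q) leaves e(P,Q)^det(M).
det M = 68*76 - 116*99 = -6316 = 19 (mod 181); 19^{-1} = 162 (mod 181).
Miller loop for e_{181} over F_{13322282102119^2}: bits of 181 = 10110101; 7 double steps + 4 add steps, l/v at each.
f_P(D_Q)/f_Q(D_P) = 4880435150461 + 4084280454685*t.
Hence e(P,Q) = 2061673053976 + 8855076621926*t in F_{13322282102119^2}^*.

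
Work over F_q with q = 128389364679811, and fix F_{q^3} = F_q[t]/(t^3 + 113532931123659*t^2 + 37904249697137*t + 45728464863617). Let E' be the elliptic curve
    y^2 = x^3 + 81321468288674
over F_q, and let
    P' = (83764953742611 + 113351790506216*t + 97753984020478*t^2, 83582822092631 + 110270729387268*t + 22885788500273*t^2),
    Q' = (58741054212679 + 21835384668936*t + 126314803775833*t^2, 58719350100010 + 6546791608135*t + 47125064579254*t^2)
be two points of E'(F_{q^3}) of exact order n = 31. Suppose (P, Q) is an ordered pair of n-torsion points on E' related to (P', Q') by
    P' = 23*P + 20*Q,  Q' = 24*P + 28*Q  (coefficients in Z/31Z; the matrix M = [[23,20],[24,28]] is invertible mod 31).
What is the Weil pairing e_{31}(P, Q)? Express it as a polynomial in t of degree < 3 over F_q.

73847891576574 + 13873909280373*t + 35311002998149*t^2

The 31-Weil pairing on E[31] over F_{128389364679811} is alternating-bilinear: e_{31}(P',Q') = e_{31}(P,Q)^det(M).
Inverting 9 mod 31: 7. Thus e_{31}(P,Q) = e(P',Q')^{7}.
Double-and-add over 11111: 5-1 doublings, 5-1 additions; each step l_{T,T}/v_{2T} or l_{T,P'}/v at Q'+S for random S.
f_P(D_Q)/f_Q(D_P) = 14923038086397 + 84289980110183*t + 106713569183426*t^2.
Finally e_{31}(P,Q) = 73847891576574 + 13873909280373*t + 35311002998149*t^2.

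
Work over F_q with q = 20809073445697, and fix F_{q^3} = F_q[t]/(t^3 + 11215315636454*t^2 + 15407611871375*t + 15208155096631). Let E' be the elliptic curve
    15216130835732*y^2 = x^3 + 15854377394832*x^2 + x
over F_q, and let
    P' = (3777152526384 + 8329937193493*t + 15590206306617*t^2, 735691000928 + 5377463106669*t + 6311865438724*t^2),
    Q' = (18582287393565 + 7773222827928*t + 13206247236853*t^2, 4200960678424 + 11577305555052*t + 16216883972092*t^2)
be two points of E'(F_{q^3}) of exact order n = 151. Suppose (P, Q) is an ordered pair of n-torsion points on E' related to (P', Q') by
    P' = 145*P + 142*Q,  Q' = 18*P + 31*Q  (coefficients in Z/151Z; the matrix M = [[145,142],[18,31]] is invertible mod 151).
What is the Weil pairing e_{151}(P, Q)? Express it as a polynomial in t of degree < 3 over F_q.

2222055612623 + 16343176373841*t + 10952119466581*t^2

Under M = [[145,142],[18,31]] in GL_2(Z/151), e_{151}(P',Q') = e_{151}(P,Q)^(145*31-142*18 mod 151).
Inverting 127 mod 151: 44. Thus e_{151}(P,Q) = e(P',Q')^{44}.
Set x_W=92634770621*u+19488825590063, y_W=92634770621*v; then E': y_W^2=x_W^3+4647623078473.
Double-and-add over 10010111: 8-1 doublings, 5-1 additions; each step l_{T,T}/v_{2T} or l_{T,P'}/v at Q'+S for random S.
Miller gives e_{151}(P',Q') = 19115437714157 + 8545375516229*t + 5188790640440*t^2 in F_{20809073445697^3}.
Finally e_{151}(P,Q) = 2222055612623 + 16343176373841*t + 10952119466581*t^2.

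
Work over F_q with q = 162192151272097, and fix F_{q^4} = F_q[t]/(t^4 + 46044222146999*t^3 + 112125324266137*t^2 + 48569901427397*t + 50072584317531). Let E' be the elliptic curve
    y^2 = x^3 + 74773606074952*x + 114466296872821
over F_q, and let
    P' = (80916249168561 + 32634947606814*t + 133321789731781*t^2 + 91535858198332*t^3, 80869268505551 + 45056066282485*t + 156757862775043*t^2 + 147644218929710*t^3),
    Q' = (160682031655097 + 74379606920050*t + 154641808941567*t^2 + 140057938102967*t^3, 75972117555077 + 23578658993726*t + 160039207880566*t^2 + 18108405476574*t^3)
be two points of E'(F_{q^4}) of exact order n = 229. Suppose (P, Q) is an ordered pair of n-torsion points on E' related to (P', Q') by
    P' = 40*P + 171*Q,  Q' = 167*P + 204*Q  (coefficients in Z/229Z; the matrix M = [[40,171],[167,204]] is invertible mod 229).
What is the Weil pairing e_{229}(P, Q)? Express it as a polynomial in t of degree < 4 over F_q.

Alternating bilinearity on E[229] (values in mu_{229} in F_{162192151272097^4}) gives e(P',Q') = e(P,Q)^det(M).
40*204 - 171*167 = -20397; reduced mod 229: det = 213, inverse 186.
n = 229 = (11100101)_2 (8 bits, wt 5); accumulate f_{229,P'}(Q'+S)/f_{229,P'}(S) along the 7-step ladder.
So e_{229}(P',Q') = 32587810833668 + 17465442757980*t + 61119375264227*t^2 + 25857976546659*t^3.
(32587810833668 + 17465442757980*t + 61119375264227*t^2 + 25857976546659*t^3)^{186} mod (162192151272097,f) = 152442012646964 + 43921061998506*t + 30573662681556*t^2 + 108766483400308*t^3.

152442012646964 + 43921061998506*t + 30573662681556*t^2 + 108766483400308*t^3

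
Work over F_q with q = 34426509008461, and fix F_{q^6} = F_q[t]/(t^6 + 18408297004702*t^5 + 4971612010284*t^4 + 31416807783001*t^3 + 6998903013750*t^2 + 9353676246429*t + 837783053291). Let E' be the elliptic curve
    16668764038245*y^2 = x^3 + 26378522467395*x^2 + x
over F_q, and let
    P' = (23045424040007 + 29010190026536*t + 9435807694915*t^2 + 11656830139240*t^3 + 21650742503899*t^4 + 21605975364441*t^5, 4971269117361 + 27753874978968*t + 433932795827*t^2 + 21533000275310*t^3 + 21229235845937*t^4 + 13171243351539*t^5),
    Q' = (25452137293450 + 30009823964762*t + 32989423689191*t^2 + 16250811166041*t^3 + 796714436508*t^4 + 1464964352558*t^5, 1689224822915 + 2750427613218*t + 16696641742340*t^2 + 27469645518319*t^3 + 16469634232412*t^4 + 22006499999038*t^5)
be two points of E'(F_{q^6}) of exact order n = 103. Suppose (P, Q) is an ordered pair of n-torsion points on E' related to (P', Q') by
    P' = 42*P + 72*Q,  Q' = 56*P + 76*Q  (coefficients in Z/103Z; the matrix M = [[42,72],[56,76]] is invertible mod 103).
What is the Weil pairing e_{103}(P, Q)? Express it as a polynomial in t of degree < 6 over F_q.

e_{103}(aP+bQ,cP+dQ) = e_{103}(P,Q)^(ad-bc); with (a,b,c,d)=(42,72,56,76) this gives the det-103 law.
det M = 42*76 - 72*56 = -840 = 87 (mod 103); 87^{-1} = 45 (mod 103).
Montgomery->Weierstrass: x_W = 7620661902899*x+27599336847978, y_W=7620661902899*y on F_{34426509008461}; lands on y^2=x^3+33061368315549*x+477615863735.
Double-and-add over 1100111: 7-1 doublings, 5-1 additions; each step l_{T,T}/v_{2T} or l_{T,P'}/v at Q'+S for random S.
So e_{103}(P',Q') = 12632522265939 + 27345087159422*t + 10558843687746*t^2 + 8276431089524*t^3 + 27625821447871*t^4 + 6111823036383*t^5.
Hence e(P,Q) = 21084882718765 + 27348612224918*t + 17106310633435*t^2 + 33011231883757*t^3 + 2775307838417*t^4 + 3009055824005*t^5 in F_{34426509008461^6}^*.

21084882718765 + 27348612224918*t + 17106310633435*t^2 + 33011231883757*t^3 + 2775307838417*t^4 + 3009055824005*t^5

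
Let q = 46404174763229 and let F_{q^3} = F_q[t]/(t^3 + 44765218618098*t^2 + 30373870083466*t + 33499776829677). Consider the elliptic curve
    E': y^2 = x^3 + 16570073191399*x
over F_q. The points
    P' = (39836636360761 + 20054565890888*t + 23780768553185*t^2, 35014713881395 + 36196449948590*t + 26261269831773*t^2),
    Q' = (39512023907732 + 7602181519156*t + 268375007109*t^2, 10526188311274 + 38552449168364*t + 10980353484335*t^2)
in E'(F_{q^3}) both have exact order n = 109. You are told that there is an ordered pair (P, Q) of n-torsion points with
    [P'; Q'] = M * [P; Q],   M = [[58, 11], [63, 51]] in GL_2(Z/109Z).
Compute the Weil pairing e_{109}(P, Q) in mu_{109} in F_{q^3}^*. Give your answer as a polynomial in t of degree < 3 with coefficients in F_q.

e_{109} is bilinear + alternating on E[109], so e_{109}(58*P + 11*Q, 63*P + 51*Q) = e_{109}(P,Q)^(58*51-11*63).
det(M) mod 109 = 85; its inverse in (Z/109)^* is 59 (check: 85*59 mod 109 = 1).
7-bit Miller (1101101) on E'/F_{46404174763229} with a'=16570073191399, b'=0: accumulate tangent/chord ratios at Q'+S and P'+S'.
So e_{109}(P',Q') = 45627827222623 + 9805031734193*t + 42596827736930*t^2.
Raise to 59: e(P,Q) = 22381492810001 + 19211008231513*t + 6488616389269*t^2 in mu_{109}.

22381492810001 + 19211008231513*t + 6488616389269*t^2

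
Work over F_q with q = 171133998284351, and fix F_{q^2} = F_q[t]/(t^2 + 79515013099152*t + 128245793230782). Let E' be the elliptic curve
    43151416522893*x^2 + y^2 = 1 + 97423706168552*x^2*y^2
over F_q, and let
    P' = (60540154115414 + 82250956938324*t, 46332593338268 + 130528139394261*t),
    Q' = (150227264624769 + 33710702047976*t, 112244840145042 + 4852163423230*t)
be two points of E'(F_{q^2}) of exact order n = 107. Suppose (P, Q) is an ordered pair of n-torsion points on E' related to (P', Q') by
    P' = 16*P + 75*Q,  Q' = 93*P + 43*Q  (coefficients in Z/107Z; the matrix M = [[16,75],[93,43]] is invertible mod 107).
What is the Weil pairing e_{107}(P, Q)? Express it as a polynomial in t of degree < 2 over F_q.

Alternating bilinearity on E[107] (values in mu_{107} in F_{171133998284351^2}) gives e(P',Q') = e(P,Q)^det(M).
Hence e(P,Q) = e(P',Q')^{70} where 70 = 26^{-1} mod 107.
Map (x,y)_Ed via u=(1+y)/(1-y), v=(1+y)/((1-y)x) to Montgomery A=82825588139853,B=125815059035301; then to (a',b')=(164951330868185,18800154823142).
Double-and-add over 1101011: 7-1 doublings, 5-1 additions; each step l_{T,T}/v_{2T} or l_{T,P'}/v at Q'+S for random S.
The quotient is 54639758193514 + 98758396884854*t.
Finally e_{107}(P,Q) = 152702043731038 + 68455763250559*t.

152702043731038 + 68455763250559*t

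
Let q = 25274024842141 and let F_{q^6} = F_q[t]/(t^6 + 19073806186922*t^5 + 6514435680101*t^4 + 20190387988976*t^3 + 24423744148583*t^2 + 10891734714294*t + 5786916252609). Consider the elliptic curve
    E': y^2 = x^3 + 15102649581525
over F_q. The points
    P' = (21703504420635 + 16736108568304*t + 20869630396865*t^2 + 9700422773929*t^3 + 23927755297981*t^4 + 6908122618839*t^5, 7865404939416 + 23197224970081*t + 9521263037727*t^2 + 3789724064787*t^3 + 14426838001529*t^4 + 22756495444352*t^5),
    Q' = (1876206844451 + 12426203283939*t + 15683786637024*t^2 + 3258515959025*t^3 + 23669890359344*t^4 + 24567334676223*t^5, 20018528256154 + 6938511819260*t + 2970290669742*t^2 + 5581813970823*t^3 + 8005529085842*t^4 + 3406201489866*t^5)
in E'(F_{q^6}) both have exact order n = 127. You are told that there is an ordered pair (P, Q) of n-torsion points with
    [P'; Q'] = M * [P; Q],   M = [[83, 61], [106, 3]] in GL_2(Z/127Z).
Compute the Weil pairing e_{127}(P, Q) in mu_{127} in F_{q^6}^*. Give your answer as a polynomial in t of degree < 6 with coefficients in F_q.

14838217785212 + 13014833560641*t + 14039710129157*t^2 + 9795026520141*t^3 + 18594669177695*t^4 + 20722976060966*t^5

Alternating bilinearity on E[127] (values in mu_{127} in F_{25274024842141^6}) gives e(P',Q') = e(P,Q)^det(M).
83*3 - 61*106 = -6217; reduced mod 127: det = 6, inverse 106.
7-bit Miller (1111111) on E'/F_{25274024842141} with a'=0, b'=15102649581525: accumulate tangent/chord ratios at Q'+S and P'+S'.
Miller gives e_{127}(P',Q') = 8449051882010 + 8626817441326*t + 11933299719174*t^2 + 3493528133299*t^3 + 5498745222036*t^4 + 7437684175525*t^5 in F_{25274024842141^6}.
Hence e(P,Q) = 14838217785212 + 13014833560641*t + 14039710129157*t^2 + 9795026520141*t^3 + 18594669177695*t^4 + 20722976060966*t^5 in F_{25274024842141^6}^*.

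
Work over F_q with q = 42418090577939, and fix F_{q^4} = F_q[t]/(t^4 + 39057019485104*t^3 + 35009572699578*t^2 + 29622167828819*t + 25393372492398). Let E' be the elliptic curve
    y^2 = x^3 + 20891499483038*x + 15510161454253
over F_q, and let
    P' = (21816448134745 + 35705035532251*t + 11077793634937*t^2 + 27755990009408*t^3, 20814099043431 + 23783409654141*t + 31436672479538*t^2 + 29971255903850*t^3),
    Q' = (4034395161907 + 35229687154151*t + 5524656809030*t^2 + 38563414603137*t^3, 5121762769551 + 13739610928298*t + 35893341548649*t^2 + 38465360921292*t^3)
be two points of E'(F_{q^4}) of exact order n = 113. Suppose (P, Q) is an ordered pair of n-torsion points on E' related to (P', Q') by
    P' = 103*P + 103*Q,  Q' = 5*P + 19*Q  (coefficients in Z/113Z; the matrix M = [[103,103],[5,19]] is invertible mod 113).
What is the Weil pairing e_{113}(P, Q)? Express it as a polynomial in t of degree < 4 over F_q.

Since e_{113}(P,P)=e_{113}(Q,Q)=1 and e_{113}(Q,P)=e_{113}(P,Q)^{-1}, expanding e_{113}(103*P + 103*Q,5*P + 19*Q) leaves e(P,Q)^det(M).
det(M) mod 113 = 86; its inverse in (Z/113)^* is 46 (check: 86*46 mod 113 = 1).
n = 113 = (1110001)_2 (7 bits, wt 4); accumulate f_{113,P'}(Q'+S)/f_{113,P'}(S) along the 6-step ladder.
Miller gives e_{113}(P',Q') = 11674028460524 + 21529352666657*t + 19813422324799*t^2 + 32686998115394*t^3 in F_{42418090577939^4}.
Finally e_{113}(P,Q) = 8774234529566 + 12137834034634*t + 13655748220882*t^2 + 10437049096617*t^3.

8774234529566 + 12137834034634*t + 13655748220882*t^2 + 10437049096617*t^3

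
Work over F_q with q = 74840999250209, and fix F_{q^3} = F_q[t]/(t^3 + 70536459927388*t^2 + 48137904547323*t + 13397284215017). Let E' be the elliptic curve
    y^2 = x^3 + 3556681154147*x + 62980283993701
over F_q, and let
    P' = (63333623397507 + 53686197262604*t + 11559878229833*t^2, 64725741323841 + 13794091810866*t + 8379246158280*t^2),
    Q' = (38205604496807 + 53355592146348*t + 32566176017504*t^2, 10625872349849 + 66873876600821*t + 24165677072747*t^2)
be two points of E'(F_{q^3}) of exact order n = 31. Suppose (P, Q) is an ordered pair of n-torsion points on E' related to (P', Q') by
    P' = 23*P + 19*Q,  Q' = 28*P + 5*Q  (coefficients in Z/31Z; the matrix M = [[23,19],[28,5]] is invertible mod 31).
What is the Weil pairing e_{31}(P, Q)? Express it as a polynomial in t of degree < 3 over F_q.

Alternating bilinearity on E[31] (values in mu_{31} in F_{74840999250209^3}) gives e(P',Q') = e(P,Q)^det(M).
det(M) mod 31 = 17; its inverse in (Z/31)^* is 11 (check: 17*11 mod 31 = 1).
Build f_{31,P'} and f_{31,Q'} via the 5-bit ladder of 31=11111_2; evaluate at shifted divisors; quotient in F_{74840999250209^3}.
The quotient is 23617083714831 + 4211638680187*t + 37261106258916*t^2.
Hence e(P,Q) = 26053743168432 + 54392515029647*t + 9648509490237*t^2 in F_{74840999250209^3}^*.

26053743168432 + 54392515029647*t + 9648509490237*t^2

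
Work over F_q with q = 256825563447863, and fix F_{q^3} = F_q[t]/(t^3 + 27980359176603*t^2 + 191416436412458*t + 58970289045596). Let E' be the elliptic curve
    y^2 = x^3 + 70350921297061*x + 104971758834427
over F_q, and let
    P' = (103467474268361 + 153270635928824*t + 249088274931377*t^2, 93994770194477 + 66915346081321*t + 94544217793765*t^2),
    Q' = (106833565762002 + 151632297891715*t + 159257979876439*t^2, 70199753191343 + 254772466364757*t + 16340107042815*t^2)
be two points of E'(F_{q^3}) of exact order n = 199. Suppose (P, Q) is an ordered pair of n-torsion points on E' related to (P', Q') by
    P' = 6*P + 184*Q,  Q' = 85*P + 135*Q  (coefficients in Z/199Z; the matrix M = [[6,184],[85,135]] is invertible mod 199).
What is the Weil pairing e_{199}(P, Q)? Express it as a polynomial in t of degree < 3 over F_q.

118206077015673 + 7247152116140*t + 53316427751359*t^2

Under M = [[6,184],[85,135]] in GL_2(Z/199), e_{199}(P',Q') = e_{199}(P,Q)^(6*135-184*85 mod 199).
6*135 - 184*85 = -14830; reduced mod 199: det = 95, inverse 44.
Miller loop for e_{199} over F_{256825563447863^3}: bits of 199 = 11000111; 7 double steps + 4 add steps, l/v at each.
e_{199}(P',Q') = 234981131719363 + 65322050681994*t + 133881089892097*t^2.
Hence e(P,Q) = 118206077015673 + 7247152116140*t + 53316427751359*t^2 in F_{256825563447863^3}^*.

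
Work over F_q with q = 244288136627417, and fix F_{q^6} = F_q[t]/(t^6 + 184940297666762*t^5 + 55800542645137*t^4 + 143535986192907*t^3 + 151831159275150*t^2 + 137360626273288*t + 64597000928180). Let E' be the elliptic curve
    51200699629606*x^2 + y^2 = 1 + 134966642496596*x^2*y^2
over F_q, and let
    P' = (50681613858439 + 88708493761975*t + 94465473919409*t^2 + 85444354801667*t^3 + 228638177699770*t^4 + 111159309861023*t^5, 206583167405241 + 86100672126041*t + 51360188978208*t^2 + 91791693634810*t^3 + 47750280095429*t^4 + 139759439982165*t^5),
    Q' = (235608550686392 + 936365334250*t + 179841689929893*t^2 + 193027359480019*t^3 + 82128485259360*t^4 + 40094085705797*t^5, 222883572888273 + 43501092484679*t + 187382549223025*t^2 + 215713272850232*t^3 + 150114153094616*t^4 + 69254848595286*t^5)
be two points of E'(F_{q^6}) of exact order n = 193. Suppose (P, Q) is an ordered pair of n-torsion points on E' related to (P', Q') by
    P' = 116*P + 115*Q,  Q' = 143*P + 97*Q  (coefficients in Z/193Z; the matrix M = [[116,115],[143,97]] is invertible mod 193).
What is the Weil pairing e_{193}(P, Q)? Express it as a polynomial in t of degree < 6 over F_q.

83015660600342 + 78888629062346*t + 37639614718056*t^2 + 125243023708545*t^3 + 183367372394005*t^4 + 171118818686108*t^5

The 193-Weil pairing on E[193] over F_{244288136627417} is alternating-bilinear: e_{193}(P',Q') = e_{193}(P,Q)^det(M).
Inverting 18 mod 193: 118. Thus e_{193}(P,Q) = e(P',Q')^{118}.
Edwards a_E,d_E -> Montgomery A=138796125133094,B=22391211055510 -> Weierstrass 74678084545923,132353636335777 via alpha=31027890354367,beta=101202582596961.
Miller loop for e_{193} over F_{244288136627417^6}: bits of 193 = 11000001; 7 double steps + 2 add steps, l/v at each.
So e_{193}(P',Q') = 40825562023403 + 228779330910313*t + 196749662767226*t^2 + 244090586375551*t^3 + 115166730797291*t^4 + 19840286230440*t^5.
e_{193}(P,Q) = (40825562023403 + 228779330910313*t + 196749662767226*t^2 + 244090586375551*t^3 + 115166730797291*t^4 + 19840286230440*t^5)^{118} = 83015660600342 + 78888629062346*t + 37639614718056*t^2 + 125243023708545*t^3 + 183367372394005*t^4 + 171118818686108*t^5.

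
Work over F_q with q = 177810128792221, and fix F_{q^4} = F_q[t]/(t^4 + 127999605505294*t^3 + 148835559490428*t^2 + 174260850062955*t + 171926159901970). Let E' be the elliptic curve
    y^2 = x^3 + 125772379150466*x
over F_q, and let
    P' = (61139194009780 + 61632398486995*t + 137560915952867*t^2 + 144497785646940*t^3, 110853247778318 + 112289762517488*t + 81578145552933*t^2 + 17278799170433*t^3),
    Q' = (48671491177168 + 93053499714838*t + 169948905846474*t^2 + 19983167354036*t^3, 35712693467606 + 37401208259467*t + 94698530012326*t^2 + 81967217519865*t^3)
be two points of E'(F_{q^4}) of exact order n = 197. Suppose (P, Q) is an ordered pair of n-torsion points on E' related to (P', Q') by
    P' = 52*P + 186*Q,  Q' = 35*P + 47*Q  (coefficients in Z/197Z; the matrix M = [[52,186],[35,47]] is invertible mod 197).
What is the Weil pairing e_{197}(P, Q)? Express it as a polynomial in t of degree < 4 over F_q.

Alternating bilinearity on E[197] (values in mu_{197} in F_{177810128792221^4}) gives e(P',Q') = e(P,Q)^det(M).
det M = 52*47 - 186*35 = -4066 = 71 (mod 197); 71^{-1} = 111 (mod 197).
Double-and-add over 11000101: 8-1 doublings, 4-1 additions; each step l_{T,T}/v_{2T} or l_{T,P'}/v at Q'+S for random S.
f_P(D_Q)/f_Q(D_P) = 97977382637659 + 160578794799509*t + 154638696748944*t^2 + 18888183219243*t^3.
Raise to 111: e(P,Q) = 101178427176931 + 174494713732735*t + 63473266430423*t^2 + 68529494610161*t^3 in mu_{197}.

101178427176931 + 174494713732735*t + 63473266430423*t^2 + 68529494610161*t^3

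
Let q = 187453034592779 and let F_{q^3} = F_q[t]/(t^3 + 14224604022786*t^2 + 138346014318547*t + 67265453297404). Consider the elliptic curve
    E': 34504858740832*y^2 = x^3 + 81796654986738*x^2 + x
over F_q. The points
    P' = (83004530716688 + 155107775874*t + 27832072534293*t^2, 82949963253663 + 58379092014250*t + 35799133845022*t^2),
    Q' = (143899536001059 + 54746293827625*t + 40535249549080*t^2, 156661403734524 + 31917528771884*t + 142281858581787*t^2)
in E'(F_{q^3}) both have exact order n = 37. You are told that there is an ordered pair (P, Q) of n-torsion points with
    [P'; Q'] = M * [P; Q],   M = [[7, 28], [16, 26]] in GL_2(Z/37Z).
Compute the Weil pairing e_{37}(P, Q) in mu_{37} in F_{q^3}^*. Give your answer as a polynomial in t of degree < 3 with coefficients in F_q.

Under M = [[7,28],[16,26]] in GL_2(Z/37), e_{37}(P',Q') = e_{37}(P,Q)^(7*26-28*16 mod 37).
So e_{37}(P,Q) = e_{37}(P',Q')^{21}, since 30*21 = 1 mod 37.
Set x_W=29269623606473*u+125791885943476, y_W=29269623606473*v; then E': y_W^2=x_W^3+21034416019280*x_W+7942451833373.
Double-and-add over 100101: 6-1 doublings, 3-1 additions; each step l_{T,T}/v_{2T} or l_{T,P'}/v at Q'+S for random S.
Miller gives e_{37}(P',Q') = 53633762088029 + 19629629343845*t + 28462494498023*t^2 in F_{187453034592779^3}.
Raise to 21: e(P,Q) = 163799940361144 + 125009149119673*t + 88389184978453*t^2 in mu_{37}.

163799940361144 + 125009149119673*t + 88389184978453*t^2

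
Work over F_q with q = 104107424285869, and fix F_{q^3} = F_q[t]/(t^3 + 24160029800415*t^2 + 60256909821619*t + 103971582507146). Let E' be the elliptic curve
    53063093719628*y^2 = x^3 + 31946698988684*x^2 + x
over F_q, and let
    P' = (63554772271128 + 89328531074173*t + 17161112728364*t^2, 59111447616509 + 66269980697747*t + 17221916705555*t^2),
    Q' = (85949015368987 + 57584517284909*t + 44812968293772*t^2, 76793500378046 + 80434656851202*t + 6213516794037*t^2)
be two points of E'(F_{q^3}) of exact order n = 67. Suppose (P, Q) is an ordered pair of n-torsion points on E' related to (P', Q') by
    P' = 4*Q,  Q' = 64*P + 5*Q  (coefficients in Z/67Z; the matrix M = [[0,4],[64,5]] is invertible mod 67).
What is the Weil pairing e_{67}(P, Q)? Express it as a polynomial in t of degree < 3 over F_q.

e_{67}(aP+bQ,cP+dQ) = e_{67}(P,Q)^(ad-bc); with (a,b,c,d)=(0,4,64,5) this gives the det-67 law.
Inverting 12 mod 67: 28. Thus e_{67}(P,Q) = e(P',Q')^{28}.
Set x_W=119279699354*u+77856916784633, y_W=119279699354*v; then E': y_W^2=x_W^3+88937333570009.
Miller loop for e_{67} over F_{104107424285869^3}: bits of 67 = 1000011; 6 double steps + 2 add steps, l/v at each.
The quotient is 22448158626807 + 81722679652457*t + 104088520778596*t^2.
(22448158626807 + 81722679652457*t + 104088520778596*t^2)^{28} mod (104107424285869,f) = 91394465617430 + 91767304679437*t + 91377303295270*t^2.

91394465617430 + 91767304679437*t + 91377303295270*t^2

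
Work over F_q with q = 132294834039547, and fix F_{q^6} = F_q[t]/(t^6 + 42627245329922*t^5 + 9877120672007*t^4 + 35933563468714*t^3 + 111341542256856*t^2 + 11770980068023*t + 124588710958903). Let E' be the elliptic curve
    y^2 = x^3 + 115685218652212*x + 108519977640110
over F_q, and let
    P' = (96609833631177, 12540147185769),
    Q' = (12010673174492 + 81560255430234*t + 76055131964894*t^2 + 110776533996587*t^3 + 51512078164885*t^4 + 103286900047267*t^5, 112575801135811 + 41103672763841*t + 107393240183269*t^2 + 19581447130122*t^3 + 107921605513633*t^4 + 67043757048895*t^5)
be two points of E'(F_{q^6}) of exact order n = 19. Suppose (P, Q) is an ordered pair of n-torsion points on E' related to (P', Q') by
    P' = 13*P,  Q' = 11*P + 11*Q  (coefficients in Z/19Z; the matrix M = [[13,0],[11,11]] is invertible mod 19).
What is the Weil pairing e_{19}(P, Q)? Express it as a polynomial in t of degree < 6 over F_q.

Under M = [[13,0],[11,11]] in GL_2(Z/19), e_{19}(P',Q') = e_{19}(P,Q)^(13*11-0*11 mod 19).
Inverting 10 mod 19: 2. Thus e_{19}(P,Q) = e(P',Q')^{2}.
n = 19 = (10011)_2 (5 bits, wt 3); accumulate f_{19,P'}(Q'+S)/f_{19,P'}(S) along the 4-step ladder.
Miller gives e_{19}(P',Q') = 100579640223467 + 93865489537063*t + 42760974047070*t^2 + 48618547114891*t^3 + 110314448061695*t^4 + 7348234515811*t^5 in F_{132294834039547^6}.
Finally e_{19}(P,Q) = 115287066494310 + 15416583368929*t + 129072327203648*t^2 + 46428601122522*t^3 + 113842952507214*t^4 + 84349144267718*t^5.

115287066494310 + 15416583368929*t + 129072327203648*t^2 + 46428601122522*t^3 + 113842952507214*t^4 + 84349144267718*t^5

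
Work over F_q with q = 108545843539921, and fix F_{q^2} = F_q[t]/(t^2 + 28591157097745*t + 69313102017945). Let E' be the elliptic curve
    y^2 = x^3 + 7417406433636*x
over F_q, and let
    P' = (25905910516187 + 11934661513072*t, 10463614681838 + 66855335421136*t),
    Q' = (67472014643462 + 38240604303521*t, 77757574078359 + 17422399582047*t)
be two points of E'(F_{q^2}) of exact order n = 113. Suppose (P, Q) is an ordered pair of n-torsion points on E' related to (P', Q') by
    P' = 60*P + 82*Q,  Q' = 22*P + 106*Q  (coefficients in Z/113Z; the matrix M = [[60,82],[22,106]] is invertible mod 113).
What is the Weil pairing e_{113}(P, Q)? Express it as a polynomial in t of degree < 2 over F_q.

20533913339545 + 91437246532089*t

e_{113} is bilinear + alternating on E[113], so e_{113}(60*P + 82*Q, 22*P + 106*Q) = e_{113}(P,Q)^(60*106-82*22).
60*106 - 82*22 = 4556; reduced mod 113: det = 36, inverse 22.
7-bit Miller (1110001) on E'/F_{108545843539921} with a'=7417406433636, b'=0: accumulate tangent/chord ratios at Q'+S and P'+S'.
f_P(D_Q)/f_Q(D_P) = 19762124084143 + 45494192889260*t.
e_{113}(P,Q) = (19762124084143 + 45494192889260*t)^{22} = 20533913339545 + 91437246532089*t.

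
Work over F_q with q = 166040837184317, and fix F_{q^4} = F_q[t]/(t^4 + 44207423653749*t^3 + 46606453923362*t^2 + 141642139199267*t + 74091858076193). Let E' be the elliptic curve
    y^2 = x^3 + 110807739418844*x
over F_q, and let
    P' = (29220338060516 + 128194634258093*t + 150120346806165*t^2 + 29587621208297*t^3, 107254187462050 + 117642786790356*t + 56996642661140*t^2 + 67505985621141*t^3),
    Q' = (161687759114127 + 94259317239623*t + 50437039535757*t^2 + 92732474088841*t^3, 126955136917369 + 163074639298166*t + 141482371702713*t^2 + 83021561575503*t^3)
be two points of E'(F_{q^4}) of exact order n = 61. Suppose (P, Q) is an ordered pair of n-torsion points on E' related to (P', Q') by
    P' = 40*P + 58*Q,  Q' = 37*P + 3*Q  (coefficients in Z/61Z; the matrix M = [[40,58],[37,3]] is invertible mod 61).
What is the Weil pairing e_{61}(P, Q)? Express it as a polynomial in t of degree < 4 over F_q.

104630821694587 + 113403573376347*t + 38793619720577*t^2 + 66920965460651*t^3

e_{61} is bilinear + alternating on E[61], so e_{61}(40*P + 58*Q, 37*P + 3*Q) = e_{61}(P,Q)^(40*3-58*37).
Hence e(P,Q) = e(P',Q')^{14} where 14 = 48^{-1} mod 61.
Build f_{61,P'} and f_{61,Q'} via the 6-bit ladder of 61=111101_2; evaluate at shifted divisors; quotient in F_{166040837184317^4}.
e_{61}(P',Q') = 5120905594929 + 86768316243471*t + 59147072805578*t^2 + 120071322831844*t^3.
Raise to 14: e(P,Q) = 104630821694587 + 113403573376347*t + 38793619720577*t^2 + 66920965460651*t^3 in mu_{61}.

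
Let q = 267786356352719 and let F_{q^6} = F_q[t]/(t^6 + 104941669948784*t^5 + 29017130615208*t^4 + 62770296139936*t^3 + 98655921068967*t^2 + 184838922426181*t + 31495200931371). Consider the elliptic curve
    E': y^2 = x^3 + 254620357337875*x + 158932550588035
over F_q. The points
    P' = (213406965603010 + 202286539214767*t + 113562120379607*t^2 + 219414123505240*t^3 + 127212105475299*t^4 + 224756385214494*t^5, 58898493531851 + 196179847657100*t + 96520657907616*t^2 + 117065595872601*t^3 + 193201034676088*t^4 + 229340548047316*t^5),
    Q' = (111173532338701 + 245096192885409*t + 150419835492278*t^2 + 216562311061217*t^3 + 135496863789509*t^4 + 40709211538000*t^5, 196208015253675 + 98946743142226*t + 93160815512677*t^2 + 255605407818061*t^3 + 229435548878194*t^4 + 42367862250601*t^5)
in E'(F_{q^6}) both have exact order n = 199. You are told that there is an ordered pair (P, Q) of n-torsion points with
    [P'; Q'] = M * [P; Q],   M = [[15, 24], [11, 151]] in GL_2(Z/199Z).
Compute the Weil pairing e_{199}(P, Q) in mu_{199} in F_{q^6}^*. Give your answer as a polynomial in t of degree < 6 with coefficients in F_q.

Since e_{199}(P,P)=e_{199}(Q,Q)=1 and e_{199}(Q,P)=e_{199}(P,Q)^{-1}, expanding e_{199}(15*P + 24*Q,11*P + 151*Q) leaves e(P,Q)^det(M).
15*151 - 24*11 = 2001; reduced mod 199: det = 11, inverse 181.
Build f_{199,P'} and f_{199,Q'} via the 8-bit ladder of 199=11000111_2; evaluate at shifted divisors; quotient in F_{267786356352719^6}.
The quotient is 64667343767303 + 176876881995575*t + 60814569211938*t^2 + 105184794040413*t^3 + 94383607885568*t^4 + 213403820327031*t^5.
Thus e_{199}(P,Q) = 236453068812275 + 151359695192925*t + 266907368178730*t^2 + 17849193052919*t^3 + 108940742401947*t^4 + 32824579153125*t^5.

236453068812275 + 151359695192925*t + 266907368178730*t^2 + 17849193052919*t^3 + 108940742401947*t^4 + 32824579153125*t^5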